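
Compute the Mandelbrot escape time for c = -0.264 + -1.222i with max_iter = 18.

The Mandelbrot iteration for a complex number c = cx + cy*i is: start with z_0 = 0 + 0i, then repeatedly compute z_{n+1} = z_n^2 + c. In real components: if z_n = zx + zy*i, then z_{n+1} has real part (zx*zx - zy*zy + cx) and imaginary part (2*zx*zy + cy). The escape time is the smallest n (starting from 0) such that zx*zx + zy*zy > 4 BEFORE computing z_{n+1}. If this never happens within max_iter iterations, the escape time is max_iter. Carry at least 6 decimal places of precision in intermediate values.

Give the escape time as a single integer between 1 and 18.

Answer: 3

Derivation:
z_0 = 0 + 0i, c = -0.2640 + -1.2220i
Iter 1: z = -0.2640 + -1.2220i, |z|^2 = 1.5630
Iter 2: z = -1.6876 + -0.5768i, |z|^2 = 3.1806
Iter 3: z = 2.2513 + 0.7247i, |z|^2 = 5.5935
Escaped at iteration 3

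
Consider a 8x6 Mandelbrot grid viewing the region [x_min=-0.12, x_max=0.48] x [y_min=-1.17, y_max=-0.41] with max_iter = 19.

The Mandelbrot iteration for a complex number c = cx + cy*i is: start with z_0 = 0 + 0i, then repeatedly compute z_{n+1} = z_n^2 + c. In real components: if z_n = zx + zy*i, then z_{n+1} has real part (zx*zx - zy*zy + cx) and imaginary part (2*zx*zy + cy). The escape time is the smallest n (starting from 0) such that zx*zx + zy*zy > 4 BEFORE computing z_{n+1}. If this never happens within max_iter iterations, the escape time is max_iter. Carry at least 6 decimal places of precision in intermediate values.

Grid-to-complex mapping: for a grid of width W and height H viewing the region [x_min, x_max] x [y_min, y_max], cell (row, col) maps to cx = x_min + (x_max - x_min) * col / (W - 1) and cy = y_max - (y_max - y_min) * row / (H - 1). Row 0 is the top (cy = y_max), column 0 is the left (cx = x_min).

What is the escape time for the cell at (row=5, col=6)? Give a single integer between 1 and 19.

Answer: 2

Derivation:
z_0 = 0 + 0i, c = 0.3943 + -1.1700i
Iter 1: z = 0.3943 + -1.1700i, |z|^2 = 1.5244
Iter 2: z = -0.8192 + -2.0926i, |z|^2 = 5.0501
Escaped at iteration 2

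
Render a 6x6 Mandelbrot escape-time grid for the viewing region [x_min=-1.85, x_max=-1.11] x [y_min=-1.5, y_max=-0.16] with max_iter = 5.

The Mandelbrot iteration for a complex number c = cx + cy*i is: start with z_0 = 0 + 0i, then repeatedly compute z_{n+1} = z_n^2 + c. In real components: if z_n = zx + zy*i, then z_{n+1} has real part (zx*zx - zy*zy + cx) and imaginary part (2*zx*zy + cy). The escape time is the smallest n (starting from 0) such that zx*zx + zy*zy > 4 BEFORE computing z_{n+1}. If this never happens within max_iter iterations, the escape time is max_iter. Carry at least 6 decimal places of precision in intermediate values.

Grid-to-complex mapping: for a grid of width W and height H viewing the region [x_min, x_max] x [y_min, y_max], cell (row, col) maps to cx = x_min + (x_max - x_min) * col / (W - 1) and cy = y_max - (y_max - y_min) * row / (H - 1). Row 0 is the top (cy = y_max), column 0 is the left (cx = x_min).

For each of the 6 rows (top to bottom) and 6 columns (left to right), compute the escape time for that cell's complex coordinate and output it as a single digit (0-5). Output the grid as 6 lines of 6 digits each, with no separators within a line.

Answer: 445555
333455
233333
122333
112222
111122

Derivation:
(row=0, col=0): c = -1.8500 + -0.1600i → escape time 4
(row=0, col=1): c = -1.7020 + -0.1600i → escape time 4
(row=0, col=2): c = -1.5540 + -0.1600i → escape time 5
(row=0, col=3): c = -1.4060 + -0.1600i → escape time 5
(row=0, col=4): c = -1.2580 + -0.1600i → escape time 5
(row=0, col=5): c = -1.1100 + -0.1600i → escape time 5
(row=1, col=0): c = -1.8500 + -0.4280i → escape time 3
(row=1, col=1): c = -1.7020 + -0.4280i → escape time 3
(row=1, col=2): c = -1.5540 + -0.4280i → escape time 3
(row=1, col=3): c = -1.4060 + -0.4280i → escape time 4
(row=1, col=4): c = -1.2580 + -0.4280i → escape time 5
(row=1, col=5): c = -1.1100 + -0.4280i → escape time 5
(row=2, col=0): c = -1.8500 + -0.6960i → escape time 2
(row=2, col=1): c = -1.7020 + -0.6960i → escape time 3
(row=2, col=2): c = -1.5540 + -0.6960i → escape time 3
(row=2, col=3): c = -1.4060 + -0.6960i → escape time 3
(row=2, col=4): c = -1.2580 + -0.6960i → escape time 3
(row=2, col=5): c = -1.1100 + -0.6960i → escape time 3
(row=3, col=0): c = -1.8500 + -0.9640i → escape time 1
(row=3, col=1): c = -1.7020 + -0.9640i → escape time 2
(row=3, col=2): c = -1.5540 + -0.9640i → escape time 2
(row=3, col=3): c = -1.4060 + -0.9640i → escape time 3
(row=3, col=4): c = -1.2580 + -0.9640i → escape time 3
(row=3, col=5): c = -1.1100 + -0.9640i → escape time 3
(row=4, col=0): c = -1.8500 + -1.2320i → escape time 1
(row=4, col=1): c = -1.7020 + -1.2320i → escape time 1
(row=4, col=2): c = -1.5540 + -1.2320i → escape time 2
(row=4, col=3): c = -1.4060 + -1.2320i → escape time 2
(row=4, col=4): c = -1.2580 + -1.2320i → escape time 2
(row=4, col=5): c = -1.1100 + -1.2320i → escape time 2
(row=5, col=0): c = -1.8500 + -1.5000i → escape time 1
(row=5, col=1): c = -1.7020 + -1.5000i → escape time 1
(row=5, col=2): c = -1.5540 + -1.5000i → escape time 1
(row=5, col=3): c = -1.4060 + -1.5000i → escape time 1
(row=5, col=4): c = -1.2580 + -1.5000i → escape time 2
(row=5, col=5): c = -1.1100 + -1.5000i → escape time 2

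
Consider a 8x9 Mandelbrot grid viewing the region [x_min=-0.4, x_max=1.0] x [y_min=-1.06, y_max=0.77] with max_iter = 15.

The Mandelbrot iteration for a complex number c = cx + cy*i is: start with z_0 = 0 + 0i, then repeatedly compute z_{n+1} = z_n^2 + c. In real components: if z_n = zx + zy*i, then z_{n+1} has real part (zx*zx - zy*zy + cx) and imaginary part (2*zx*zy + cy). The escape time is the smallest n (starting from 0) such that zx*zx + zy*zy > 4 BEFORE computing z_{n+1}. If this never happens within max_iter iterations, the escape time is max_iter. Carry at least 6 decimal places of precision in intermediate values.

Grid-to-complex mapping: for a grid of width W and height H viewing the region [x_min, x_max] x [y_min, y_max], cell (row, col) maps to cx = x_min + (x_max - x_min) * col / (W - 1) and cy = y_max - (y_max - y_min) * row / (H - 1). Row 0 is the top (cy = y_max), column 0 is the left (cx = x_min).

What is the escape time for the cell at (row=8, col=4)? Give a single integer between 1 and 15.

Answer: 3

Derivation:
z_0 = 0 + 0i, c = 0.4000 + -1.0600i
Iter 1: z = 0.4000 + -1.0600i, |z|^2 = 1.2836
Iter 2: z = -0.5636 + -1.9080i, |z|^2 = 3.9581
Iter 3: z = -2.9228 + 1.0907i, |z|^2 = 9.7325
Escaped at iteration 3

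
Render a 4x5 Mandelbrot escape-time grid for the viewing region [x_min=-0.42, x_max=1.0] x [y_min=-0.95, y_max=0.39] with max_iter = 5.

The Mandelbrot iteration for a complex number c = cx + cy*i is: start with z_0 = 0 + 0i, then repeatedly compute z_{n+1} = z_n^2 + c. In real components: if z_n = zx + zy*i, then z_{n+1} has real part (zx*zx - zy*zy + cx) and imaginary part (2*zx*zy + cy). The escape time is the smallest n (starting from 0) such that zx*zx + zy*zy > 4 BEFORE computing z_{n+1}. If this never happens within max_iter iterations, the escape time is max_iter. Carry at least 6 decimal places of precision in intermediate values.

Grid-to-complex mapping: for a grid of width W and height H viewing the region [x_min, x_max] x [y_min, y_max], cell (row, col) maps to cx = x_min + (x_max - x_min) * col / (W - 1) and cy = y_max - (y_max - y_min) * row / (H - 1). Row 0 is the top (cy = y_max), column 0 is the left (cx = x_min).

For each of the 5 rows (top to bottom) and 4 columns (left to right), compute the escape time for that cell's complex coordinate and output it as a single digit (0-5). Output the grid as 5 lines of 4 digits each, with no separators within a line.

(row=0, col=0): c = -0.4200 + 0.3900i → escape time 5
(row=0, col=1): c = 0.0533 + 0.3900i → escape time 5
(row=0, col=2): c = 0.5267 + 0.3900i → escape time 5
(row=0, col=3): c = 1.0000 + 0.3900i → escape time 2
(row=1, col=0): c = -0.4200 + 0.0550i → escape time 5
(row=1, col=1): c = 0.0533 + 0.0550i → escape time 5
(row=1, col=2): c = 0.5267 + 0.0550i → escape time 5
(row=1, col=3): c = 1.0000 + 0.0550i → escape time 2
(row=2, col=0): c = -0.4200 + -0.2800i → escape time 5
(row=2, col=1): c = 0.0533 + -0.2800i → escape time 5
(row=2, col=2): c = 0.5267 + -0.2800i → escape time 5
(row=2, col=3): c = 1.0000 + -0.2800i → escape time 2
(row=3, col=0): c = -0.4200 + -0.6150i → escape time 5
(row=3, col=1): c = 0.0533 + -0.6150i → escape time 5
(row=3, col=2): c = 0.5267 + -0.6150i → escape time 4
(row=3, col=3): c = 1.0000 + -0.6150i → escape time 2
(row=4, col=0): c = -0.4200 + -0.9500i → escape time 5
(row=4, col=1): c = 0.0533 + -0.9500i → escape time 5
(row=4, col=2): c = 0.5267 + -0.9500i → escape time 3
(row=4, col=3): c = 1.0000 + -0.9500i → escape time 2

Answer: 5552
5552
5552
5542
5532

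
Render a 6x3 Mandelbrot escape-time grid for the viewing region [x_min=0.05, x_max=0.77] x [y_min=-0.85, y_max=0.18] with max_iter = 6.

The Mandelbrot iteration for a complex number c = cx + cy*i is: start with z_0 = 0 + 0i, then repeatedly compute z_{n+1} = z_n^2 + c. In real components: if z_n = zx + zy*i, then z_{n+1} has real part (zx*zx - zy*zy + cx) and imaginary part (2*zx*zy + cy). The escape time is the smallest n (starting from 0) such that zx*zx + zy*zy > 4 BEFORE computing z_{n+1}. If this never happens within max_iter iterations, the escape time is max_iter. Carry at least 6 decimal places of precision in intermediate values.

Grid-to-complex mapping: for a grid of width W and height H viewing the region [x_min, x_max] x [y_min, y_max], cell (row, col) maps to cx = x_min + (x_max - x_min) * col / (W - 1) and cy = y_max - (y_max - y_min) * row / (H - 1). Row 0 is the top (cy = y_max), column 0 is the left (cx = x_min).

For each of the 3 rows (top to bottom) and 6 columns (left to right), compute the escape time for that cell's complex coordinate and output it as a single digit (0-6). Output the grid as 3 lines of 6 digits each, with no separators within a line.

(row=0, col=0): c = 0.0500 + 0.1800i → escape time 6
(row=0, col=1): c = 0.1940 + 0.1800i → escape time 6
(row=0, col=2): c = 0.3380 + 0.1800i → escape time 6
(row=0, col=3): c = 0.4820 + 0.1800i → escape time 5
(row=0, col=4): c = 0.6260 + 0.1800i → escape time 4
(row=0, col=5): c = 0.7700 + 0.1800i → escape time 3
(row=1, col=0): c = 0.0500 + -0.3350i → escape time 6
(row=1, col=1): c = 0.1940 + -0.3350i → escape time 6
(row=1, col=2): c = 0.3380 + -0.3350i → escape time 6
(row=1, col=3): c = 0.4820 + -0.3350i → escape time 6
(row=1, col=4): c = 0.6260 + -0.3350i → escape time 4
(row=1, col=5): c = 0.7700 + -0.3350i → escape time 3
(row=2, col=0): c = 0.0500 + -0.8500i → escape time 6
(row=2, col=1): c = 0.1940 + -0.8500i → escape time 5
(row=2, col=2): c = 0.3380 + -0.8500i → escape time 4
(row=2, col=3): c = 0.4820 + -0.8500i → escape time 3
(row=2, col=4): c = 0.6260 + -0.8500i → escape time 3
(row=2, col=5): c = 0.7700 + -0.8500i → escape time 2

Answer: 666543
666643
654332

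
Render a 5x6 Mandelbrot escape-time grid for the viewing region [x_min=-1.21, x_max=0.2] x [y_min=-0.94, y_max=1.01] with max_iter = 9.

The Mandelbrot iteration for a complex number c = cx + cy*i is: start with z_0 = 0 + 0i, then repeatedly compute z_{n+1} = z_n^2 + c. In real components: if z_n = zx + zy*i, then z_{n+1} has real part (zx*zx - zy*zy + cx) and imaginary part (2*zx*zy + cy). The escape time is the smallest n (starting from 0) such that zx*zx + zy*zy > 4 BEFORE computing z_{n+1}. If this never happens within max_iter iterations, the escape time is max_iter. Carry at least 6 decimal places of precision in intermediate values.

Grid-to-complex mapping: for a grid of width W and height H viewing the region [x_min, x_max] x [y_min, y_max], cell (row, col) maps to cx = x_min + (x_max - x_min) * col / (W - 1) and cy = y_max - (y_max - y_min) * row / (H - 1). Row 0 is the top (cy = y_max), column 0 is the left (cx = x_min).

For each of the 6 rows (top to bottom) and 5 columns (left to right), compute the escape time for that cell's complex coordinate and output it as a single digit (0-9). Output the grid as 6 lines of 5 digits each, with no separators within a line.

(row=0, col=0): c = -1.2100 + 1.0100i → escape time 3
(row=0, col=1): c = -0.8575 + 1.0100i → escape time 3
(row=0, col=2): c = -0.5050 + 1.0100i → escape time 4
(row=0, col=3): c = -0.1525 + 1.0100i → escape time 9
(row=0, col=4): c = 0.2000 + 1.0100i → escape time 4
(row=1, col=0): c = -1.2100 + 0.6200i → escape time 3
(row=1, col=1): c = -0.8575 + 0.6200i → escape time 5
(row=1, col=2): c = -0.5050 + 0.6200i → escape time 9
(row=1, col=3): c = -0.1525 + 0.6200i → escape time 9
(row=1, col=4): c = 0.2000 + 0.6200i → escape time 9
(row=2, col=0): c = -1.2100 + 0.2300i → escape time 9
(row=2, col=1): c = -0.8575 + 0.2300i → escape time 9
(row=2, col=2): c = -0.5050 + 0.2300i → escape time 9
(row=2, col=3): c = -0.1525 + 0.2300i → escape time 9
(row=2, col=4): c = 0.2000 + 0.2300i → escape time 9
(row=3, col=0): c = -1.2100 + -0.1600i → escape time 9
(row=3, col=1): c = -0.8575 + -0.1600i → escape time 9
(row=3, col=2): c = -0.5050 + -0.1600i → escape time 9
(row=3, col=3): c = -0.1525 + -0.1600i → escape time 9
(row=3, col=4): c = 0.2000 + -0.1600i → escape time 9
(row=4, col=0): c = -1.2100 + -0.5500i → escape time 4
(row=4, col=1): c = -0.8575 + -0.5500i → escape time 5
(row=4, col=2): c = -0.5050 + -0.5500i → escape time 9
(row=4, col=3): c = -0.1525 + -0.5500i → escape time 9
(row=4, col=4): c = 0.2000 + -0.5500i → escape time 9
(row=5, col=0): c = -1.2100 + -0.9400i → escape time 3
(row=5, col=1): c = -0.8575 + -0.9400i → escape time 3
(row=5, col=2): c = -0.5050 + -0.9400i → escape time 4
(row=5, col=3): c = -0.1525 + -0.9400i → escape time 9
(row=5, col=4): c = 0.2000 + -0.9400i → escape time 4

Answer: 33494
35999
99999
99999
45999
33494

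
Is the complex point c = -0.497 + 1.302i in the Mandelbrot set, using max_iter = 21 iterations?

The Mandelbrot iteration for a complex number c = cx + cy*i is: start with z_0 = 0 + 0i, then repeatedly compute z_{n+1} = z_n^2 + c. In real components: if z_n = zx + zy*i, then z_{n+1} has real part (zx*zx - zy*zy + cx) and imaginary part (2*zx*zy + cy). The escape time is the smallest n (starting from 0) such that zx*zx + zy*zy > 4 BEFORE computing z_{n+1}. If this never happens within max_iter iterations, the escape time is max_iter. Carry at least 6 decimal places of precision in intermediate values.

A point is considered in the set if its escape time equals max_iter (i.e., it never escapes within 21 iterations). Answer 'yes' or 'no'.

Answer: no

Derivation:
z_0 = 0 + 0i, c = -0.4970 + 1.3020i
Iter 1: z = -0.4970 + 1.3020i, |z|^2 = 1.9422
Iter 2: z = -1.9452 + 0.0078i, |z|^2 = 3.7838
Iter 3: z = 3.2867 + 1.2716i, |z|^2 = 12.4195
Escaped at iteration 3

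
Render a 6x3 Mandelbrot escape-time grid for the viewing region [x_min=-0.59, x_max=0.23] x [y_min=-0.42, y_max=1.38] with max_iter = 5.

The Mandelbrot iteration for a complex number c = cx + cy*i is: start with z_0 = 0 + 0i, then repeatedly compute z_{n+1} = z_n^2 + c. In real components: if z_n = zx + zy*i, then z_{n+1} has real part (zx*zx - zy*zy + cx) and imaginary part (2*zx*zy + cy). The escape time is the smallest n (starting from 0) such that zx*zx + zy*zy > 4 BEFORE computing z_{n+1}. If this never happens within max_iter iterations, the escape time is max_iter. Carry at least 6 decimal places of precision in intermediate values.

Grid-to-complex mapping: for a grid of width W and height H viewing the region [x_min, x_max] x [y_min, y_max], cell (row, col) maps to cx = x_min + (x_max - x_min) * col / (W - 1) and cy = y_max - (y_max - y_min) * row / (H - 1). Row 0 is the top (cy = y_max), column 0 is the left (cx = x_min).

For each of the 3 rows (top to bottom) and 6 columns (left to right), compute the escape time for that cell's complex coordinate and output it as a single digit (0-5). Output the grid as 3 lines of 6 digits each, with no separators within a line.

Answer: 222222
555555
555555

Derivation:
(row=0, col=0): c = -0.5900 + 1.3800i → escape time 2
(row=0, col=1): c = -0.4260 + 1.3800i → escape time 2
(row=0, col=2): c = -0.2620 + 1.3800i → escape time 2
(row=0, col=3): c = -0.0980 + 1.3800i → escape time 2
(row=0, col=4): c = 0.0660 + 1.3800i → escape time 2
(row=0, col=5): c = 0.2300 + 1.3800i → escape time 2
(row=1, col=0): c = -0.5900 + 0.4800i → escape time 5
(row=1, col=1): c = -0.4260 + 0.4800i → escape time 5
(row=1, col=2): c = -0.2620 + 0.4800i → escape time 5
(row=1, col=3): c = -0.0980 + 0.4800i → escape time 5
(row=1, col=4): c = 0.0660 + 0.4800i → escape time 5
(row=1, col=5): c = 0.2300 + 0.4800i → escape time 5
(row=2, col=0): c = -0.5900 + -0.4200i → escape time 5
(row=2, col=1): c = -0.4260 + -0.4200i → escape time 5
(row=2, col=2): c = -0.2620 + -0.4200i → escape time 5
(row=2, col=3): c = -0.0980 + -0.4200i → escape time 5
(row=2, col=4): c = 0.0660 + -0.4200i → escape time 5
(row=2, col=5): c = 0.2300 + -0.4200i → escape time 5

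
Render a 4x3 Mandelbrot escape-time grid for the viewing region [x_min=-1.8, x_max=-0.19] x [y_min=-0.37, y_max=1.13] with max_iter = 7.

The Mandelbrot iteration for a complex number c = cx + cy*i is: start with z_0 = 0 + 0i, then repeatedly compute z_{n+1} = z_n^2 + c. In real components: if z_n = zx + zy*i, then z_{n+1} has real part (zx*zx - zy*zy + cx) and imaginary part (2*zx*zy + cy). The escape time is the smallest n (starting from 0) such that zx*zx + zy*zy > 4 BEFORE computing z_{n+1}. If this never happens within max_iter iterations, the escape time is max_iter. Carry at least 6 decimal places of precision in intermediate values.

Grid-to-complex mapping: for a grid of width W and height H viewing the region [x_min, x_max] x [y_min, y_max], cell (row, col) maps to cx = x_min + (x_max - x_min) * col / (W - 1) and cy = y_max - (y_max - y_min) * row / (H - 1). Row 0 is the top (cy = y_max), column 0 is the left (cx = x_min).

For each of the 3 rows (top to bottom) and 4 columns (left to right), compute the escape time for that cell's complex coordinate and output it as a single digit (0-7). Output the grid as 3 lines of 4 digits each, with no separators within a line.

Answer: 1336
3777
3777

Derivation:
(row=0, col=0): c = -1.8000 + 1.1300i → escape time 1
(row=0, col=1): c = -1.2633 + 1.1300i → escape time 3
(row=0, col=2): c = -0.7267 + 1.1300i → escape time 3
(row=0, col=3): c = -0.1900 + 1.1300i → escape time 6
(row=1, col=0): c = -1.8000 + 0.3800i → escape time 3
(row=1, col=1): c = -1.2633 + 0.3800i → escape time 7
(row=1, col=2): c = -0.7267 + 0.3800i → escape time 7
(row=1, col=3): c = -0.1900 + 0.3800i → escape time 7
(row=2, col=0): c = -1.8000 + -0.3700i → escape time 3
(row=2, col=1): c = -1.2633 + -0.3700i → escape time 7
(row=2, col=2): c = -0.7267 + -0.3700i → escape time 7
(row=2, col=3): c = -0.1900 + -0.3700i → escape time 7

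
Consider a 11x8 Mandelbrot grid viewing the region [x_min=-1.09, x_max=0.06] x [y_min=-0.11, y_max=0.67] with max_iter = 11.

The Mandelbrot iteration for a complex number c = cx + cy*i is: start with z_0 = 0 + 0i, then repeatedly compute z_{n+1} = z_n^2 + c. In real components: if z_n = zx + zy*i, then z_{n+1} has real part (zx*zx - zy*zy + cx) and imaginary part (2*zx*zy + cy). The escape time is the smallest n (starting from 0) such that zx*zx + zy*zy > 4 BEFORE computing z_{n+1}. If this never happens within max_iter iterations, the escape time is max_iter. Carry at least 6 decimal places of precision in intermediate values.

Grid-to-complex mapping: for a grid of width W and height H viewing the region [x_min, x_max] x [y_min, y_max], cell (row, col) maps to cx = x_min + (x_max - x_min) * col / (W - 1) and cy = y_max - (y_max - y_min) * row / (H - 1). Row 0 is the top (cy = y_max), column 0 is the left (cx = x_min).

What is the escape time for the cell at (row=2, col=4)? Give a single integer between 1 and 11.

z_0 = 0 + 0i, c = -0.6300 + 0.4471i
Iter 1: z = -0.6300 + 0.4471i, |z|^2 = 0.5968
Iter 2: z = -0.4330 + -0.1163i, |z|^2 = 0.2010
Iter 3: z = -0.4560 + 0.5478i, |z|^2 = 0.5080
Iter 4: z = -0.7222 + -0.0525i, |z|^2 = 0.5243
Iter 5: z = -0.1112 + 0.5229i, |z|^2 = 0.2858
Iter 6: z = -0.8911 + 0.3308i, |z|^2 = 0.9035
Iter 7: z = 0.0546 + -0.1425i, |z|^2 = 0.0233
Iter 8: z = -0.6473 + 0.4316i, |z|^2 = 0.6053
Iter 9: z = -0.3972 + -0.1116i, |z|^2 = 0.1703
Iter 10: z = -0.4847 + 0.5358i, |z|^2 = 0.5220

Answer: 11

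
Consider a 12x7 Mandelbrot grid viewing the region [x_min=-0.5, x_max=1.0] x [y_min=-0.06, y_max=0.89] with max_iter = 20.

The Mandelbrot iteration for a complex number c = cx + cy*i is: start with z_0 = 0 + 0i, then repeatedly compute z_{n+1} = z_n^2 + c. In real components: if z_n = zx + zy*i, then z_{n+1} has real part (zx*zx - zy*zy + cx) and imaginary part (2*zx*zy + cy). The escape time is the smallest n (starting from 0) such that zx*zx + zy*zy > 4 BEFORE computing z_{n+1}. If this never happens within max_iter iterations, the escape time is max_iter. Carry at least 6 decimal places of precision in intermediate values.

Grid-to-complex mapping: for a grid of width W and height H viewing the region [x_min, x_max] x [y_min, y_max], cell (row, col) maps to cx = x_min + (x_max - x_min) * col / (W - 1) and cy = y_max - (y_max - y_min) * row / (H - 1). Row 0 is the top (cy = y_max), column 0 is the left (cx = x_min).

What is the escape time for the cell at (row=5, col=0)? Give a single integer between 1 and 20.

Answer: 20

Derivation:
z_0 = 0 + 0i, c = -0.5000 + 0.0983i
Iter 1: z = -0.5000 + 0.0983i, |z|^2 = 0.2597
Iter 2: z = -0.2597 + 0.0000i, |z|^2 = 0.0674
Iter 3: z = -0.4326 + 0.0983i, |z|^2 = 0.1968
Iter 4: z = -0.3226 + 0.0133i, |z|^2 = 0.1042
Iter 5: z = -0.3961 + 0.0898i, |z|^2 = 0.1650
Iter 6: z = -0.3511 + 0.0272i, |z|^2 = 0.1240
Iter 7: z = -0.3774 + 0.0792i, |z|^2 = 0.1487
Iter 8: z = -0.3638 + 0.0385i, |z|^2 = 0.1338
Iter 9: z = -0.3691 + 0.0703i, |z|^2 = 0.1412
Iter 10: z = -0.3687 + 0.0464i, |z|^2 = 0.1381
Iter 11: z = -0.3662 + 0.0641i, |z|^2 = 0.1382
Iter 12: z = -0.3700 + 0.0514i, |z|^2 = 0.1395
Iter 13: z = -0.3657 + 0.0603i, |z|^2 = 0.1374
Iter 14: z = -0.3699 + 0.0542i, |z|^2 = 0.1397
Iter 15: z = -0.3661 + 0.0582i, |z|^2 = 0.1374
Iter 16: z = -0.3693 + 0.0557i, |z|^2 = 0.1395
Iter 17: z = -0.3667 + 0.0572i, |z|^2 = 0.1377
Iter 18: z = -0.3688 + 0.0564i, |z|^2 = 0.1392
Iter 19: z = -0.3672 + 0.0567i, |z|^2 = 0.1380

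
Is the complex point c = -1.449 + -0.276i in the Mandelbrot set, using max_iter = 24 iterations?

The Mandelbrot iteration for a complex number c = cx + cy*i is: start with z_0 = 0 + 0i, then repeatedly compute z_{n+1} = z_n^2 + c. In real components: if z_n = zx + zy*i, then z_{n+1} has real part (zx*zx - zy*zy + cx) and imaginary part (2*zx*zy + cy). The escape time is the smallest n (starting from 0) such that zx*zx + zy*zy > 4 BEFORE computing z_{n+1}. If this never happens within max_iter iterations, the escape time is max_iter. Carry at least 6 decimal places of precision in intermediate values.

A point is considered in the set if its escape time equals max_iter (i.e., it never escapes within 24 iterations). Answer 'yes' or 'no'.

Answer: no

Derivation:
z_0 = 0 + 0i, c = -1.4490 + -0.2760i
Iter 1: z = -1.4490 + -0.2760i, |z|^2 = 2.1758
Iter 2: z = 0.5744 + 0.5238i, |z|^2 = 0.6044
Iter 3: z = -1.3935 + 0.3258i, |z|^2 = 2.0479
Iter 4: z = 0.3865 + -1.1840i, |z|^2 = 1.5514
Iter 5: z = -2.7015 + -1.1914i, |z|^2 = 8.7176
Escaped at iteration 5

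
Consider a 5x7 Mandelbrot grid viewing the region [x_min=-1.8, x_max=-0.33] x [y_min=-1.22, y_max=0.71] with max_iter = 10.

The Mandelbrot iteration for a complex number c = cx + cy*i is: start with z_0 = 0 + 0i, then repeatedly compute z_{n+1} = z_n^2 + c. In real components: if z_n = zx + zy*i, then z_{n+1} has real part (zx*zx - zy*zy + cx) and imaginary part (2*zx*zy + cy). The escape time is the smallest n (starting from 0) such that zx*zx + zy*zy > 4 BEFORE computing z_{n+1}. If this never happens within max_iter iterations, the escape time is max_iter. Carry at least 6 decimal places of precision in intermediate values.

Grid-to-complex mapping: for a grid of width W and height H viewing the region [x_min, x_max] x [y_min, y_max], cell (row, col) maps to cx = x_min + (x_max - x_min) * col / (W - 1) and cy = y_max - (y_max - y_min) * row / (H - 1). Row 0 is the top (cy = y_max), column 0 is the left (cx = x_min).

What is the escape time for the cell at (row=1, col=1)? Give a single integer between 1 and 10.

z_0 = 0 + 0i, c = -1.4325 + 0.3883i
Iter 1: z = -1.4325 + 0.3883i, |z|^2 = 2.2029
Iter 2: z = 0.4688 + -0.7242i, |z|^2 = 0.7443
Iter 3: z = -1.7373 + -0.2906i, |z|^2 = 3.1027
Iter 4: z = 1.5012 + 1.3982i, |z|^2 = 4.2087
Escaped at iteration 4

Answer: 4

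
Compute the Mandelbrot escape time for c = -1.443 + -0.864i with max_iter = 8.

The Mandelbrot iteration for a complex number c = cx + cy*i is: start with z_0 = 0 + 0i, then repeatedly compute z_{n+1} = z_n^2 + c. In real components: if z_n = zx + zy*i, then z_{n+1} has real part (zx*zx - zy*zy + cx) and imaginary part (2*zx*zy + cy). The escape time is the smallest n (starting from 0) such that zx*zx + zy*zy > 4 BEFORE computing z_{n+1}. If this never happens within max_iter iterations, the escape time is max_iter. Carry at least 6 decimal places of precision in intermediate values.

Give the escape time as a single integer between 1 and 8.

Answer: 3

Derivation:
z_0 = 0 + 0i, c = -1.4430 + -0.8640i
Iter 1: z = -1.4430 + -0.8640i, |z|^2 = 2.8287
Iter 2: z = -0.1072 + 1.6295i, |z|^2 = 2.6668
Iter 3: z = -4.0868 + -1.2135i, |z|^2 = 18.1744
Escaped at iteration 3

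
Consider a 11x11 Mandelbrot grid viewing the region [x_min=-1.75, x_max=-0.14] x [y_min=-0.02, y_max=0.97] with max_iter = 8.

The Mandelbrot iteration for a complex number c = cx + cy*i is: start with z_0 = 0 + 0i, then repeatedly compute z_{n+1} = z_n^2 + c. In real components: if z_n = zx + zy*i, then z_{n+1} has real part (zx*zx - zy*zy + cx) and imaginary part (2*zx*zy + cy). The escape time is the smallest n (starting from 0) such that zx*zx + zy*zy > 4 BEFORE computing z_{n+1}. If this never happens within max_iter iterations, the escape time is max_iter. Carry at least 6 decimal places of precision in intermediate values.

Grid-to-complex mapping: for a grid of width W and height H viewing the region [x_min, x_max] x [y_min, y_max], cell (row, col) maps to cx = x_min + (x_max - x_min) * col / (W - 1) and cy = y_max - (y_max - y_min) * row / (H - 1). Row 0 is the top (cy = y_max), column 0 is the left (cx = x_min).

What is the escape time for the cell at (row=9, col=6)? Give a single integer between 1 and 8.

Answer: 8

Derivation:
z_0 = 0 + 0i, c = -0.7840 + 0.0790i
Iter 1: z = -0.7840 + 0.0790i, |z|^2 = 0.6209
Iter 2: z = -0.1756 + -0.0449i, |z|^2 = 0.0328
Iter 3: z = -0.7552 + 0.0948i, |z|^2 = 0.5793
Iter 4: z = -0.2227 + -0.0641i, |z|^2 = 0.0537
Iter 5: z = -0.7385 + 0.1076i, |z|^2 = 0.5570
Iter 6: z = -0.2501 + -0.0799i, |z|^2 = 0.0690
Iter 7: z = -0.7278 + 0.1190i, |z|^2 = 0.5439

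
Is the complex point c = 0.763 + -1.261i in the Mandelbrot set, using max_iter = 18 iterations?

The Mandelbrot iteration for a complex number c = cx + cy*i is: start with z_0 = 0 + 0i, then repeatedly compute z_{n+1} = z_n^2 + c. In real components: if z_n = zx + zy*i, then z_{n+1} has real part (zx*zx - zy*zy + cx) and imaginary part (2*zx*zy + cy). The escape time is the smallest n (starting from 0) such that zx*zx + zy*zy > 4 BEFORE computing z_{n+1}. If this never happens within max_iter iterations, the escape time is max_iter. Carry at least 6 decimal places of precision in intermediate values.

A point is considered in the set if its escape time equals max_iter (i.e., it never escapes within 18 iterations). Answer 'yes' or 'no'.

Answer: no

Derivation:
z_0 = 0 + 0i, c = 0.7630 + -1.2610i
Iter 1: z = 0.7630 + -1.2610i, |z|^2 = 2.1723
Iter 2: z = -0.2450 + -3.1853i, |z|^2 = 10.2060
Escaped at iteration 2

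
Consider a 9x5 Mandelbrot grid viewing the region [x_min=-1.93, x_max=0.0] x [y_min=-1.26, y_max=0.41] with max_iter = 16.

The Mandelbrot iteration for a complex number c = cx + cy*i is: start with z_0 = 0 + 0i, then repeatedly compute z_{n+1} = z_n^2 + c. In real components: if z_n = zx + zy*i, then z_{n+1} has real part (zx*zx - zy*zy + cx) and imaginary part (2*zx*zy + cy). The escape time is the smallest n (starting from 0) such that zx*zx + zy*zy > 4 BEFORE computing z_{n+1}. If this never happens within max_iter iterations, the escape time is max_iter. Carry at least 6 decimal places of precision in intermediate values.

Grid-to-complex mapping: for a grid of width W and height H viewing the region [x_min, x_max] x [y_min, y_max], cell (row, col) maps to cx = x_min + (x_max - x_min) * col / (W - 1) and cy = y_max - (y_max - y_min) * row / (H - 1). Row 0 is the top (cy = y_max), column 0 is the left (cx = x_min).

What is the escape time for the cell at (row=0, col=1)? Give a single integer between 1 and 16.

Answer: 3

Derivation:
z_0 = 0 + 0i, c = -1.6887 + 0.4100i
Iter 1: z = -1.6887 + 0.4100i, |z|^2 = 3.0200
Iter 2: z = 0.9950 + -0.9748i, |z|^2 = 1.9403
Iter 3: z = -1.6489 + -1.5299i, |z|^2 = 5.0592
Escaped at iteration 3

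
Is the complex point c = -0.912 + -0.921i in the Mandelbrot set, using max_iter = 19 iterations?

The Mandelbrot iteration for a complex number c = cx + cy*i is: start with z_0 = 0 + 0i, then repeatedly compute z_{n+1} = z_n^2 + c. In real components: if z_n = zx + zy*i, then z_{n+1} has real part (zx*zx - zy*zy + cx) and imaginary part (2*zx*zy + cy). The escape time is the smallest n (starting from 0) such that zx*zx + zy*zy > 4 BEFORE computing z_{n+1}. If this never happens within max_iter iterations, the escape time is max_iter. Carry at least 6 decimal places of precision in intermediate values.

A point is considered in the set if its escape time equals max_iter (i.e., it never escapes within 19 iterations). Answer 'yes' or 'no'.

z_0 = 0 + 0i, c = -0.9120 + -0.9210i
Iter 1: z = -0.9120 + -0.9210i, |z|^2 = 1.6800
Iter 2: z = -0.9285 + 0.7589i, |z|^2 = 1.4380
Iter 3: z = -0.6258 + -2.3303i, |z|^2 = 5.8219
Escaped at iteration 3

Answer: no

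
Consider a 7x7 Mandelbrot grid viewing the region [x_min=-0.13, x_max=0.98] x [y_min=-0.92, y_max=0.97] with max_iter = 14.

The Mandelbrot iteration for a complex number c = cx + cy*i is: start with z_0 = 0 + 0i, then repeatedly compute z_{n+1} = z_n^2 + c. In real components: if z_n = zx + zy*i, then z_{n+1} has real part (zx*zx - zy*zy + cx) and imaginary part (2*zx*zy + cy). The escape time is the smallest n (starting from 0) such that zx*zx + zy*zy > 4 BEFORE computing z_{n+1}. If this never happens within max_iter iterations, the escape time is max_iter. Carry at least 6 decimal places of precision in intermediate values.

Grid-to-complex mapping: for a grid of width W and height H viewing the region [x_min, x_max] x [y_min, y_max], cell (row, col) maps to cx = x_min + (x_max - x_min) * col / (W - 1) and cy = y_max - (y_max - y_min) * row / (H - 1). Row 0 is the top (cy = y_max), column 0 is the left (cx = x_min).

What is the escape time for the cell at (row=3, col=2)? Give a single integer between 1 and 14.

z_0 = 0 + 0i, c = 0.2400 + 0.0250i
Iter 1: z = 0.2400 + 0.0250i, |z|^2 = 0.0582
Iter 2: z = 0.2970 + 0.0370i, |z|^2 = 0.0896
Iter 3: z = 0.3268 + 0.0470i, |z|^2 = 0.1090
Iter 4: z = 0.3446 + 0.0557i, |z|^2 = 0.1219
Iter 5: z = 0.3557 + 0.0634i, |z|^2 = 0.1305
Iter 6: z = 0.3625 + 0.0701i, |z|^2 = 0.1363
Iter 7: z = 0.3665 + 0.0758i, |z|^2 = 0.1400
Iter 8: z = 0.3686 + 0.0806i, |z|^2 = 0.1423
Iter 9: z = 0.3693 + 0.0844i, |z|^2 = 0.1435
Iter 10: z = 0.3693 + 0.0873i, |z|^2 = 0.1440
Iter 11: z = 0.3687 + 0.0895i, |z|^2 = 0.1440
Iter 12: z = 0.3680 + 0.0910i, |z|^2 = 0.1437
Iter 13: z = 0.3671 + 0.0920i, |z|^2 = 0.1432

Answer: 14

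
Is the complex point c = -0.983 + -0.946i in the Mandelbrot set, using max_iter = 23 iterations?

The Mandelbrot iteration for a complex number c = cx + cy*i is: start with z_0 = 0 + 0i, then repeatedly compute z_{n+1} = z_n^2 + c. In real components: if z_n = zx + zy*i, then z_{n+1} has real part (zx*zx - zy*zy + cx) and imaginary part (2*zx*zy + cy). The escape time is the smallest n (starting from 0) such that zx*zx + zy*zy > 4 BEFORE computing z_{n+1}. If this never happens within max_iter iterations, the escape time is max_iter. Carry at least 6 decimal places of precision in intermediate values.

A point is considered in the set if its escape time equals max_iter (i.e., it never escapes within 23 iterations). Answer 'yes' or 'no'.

z_0 = 0 + 0i, c = -0.9830 + -0.9460i
Iter 1: z = -0.9830 + -0.9460i, |z|^2 = 1.8612
Iter 2: z = -0.9116 + 0.9138i, |z|^2 = 1.6662
Iter 3: z = -0.9870 + -2.6122i, |z|^2 = 7.7976
Escaped at iteration 3

Answer: no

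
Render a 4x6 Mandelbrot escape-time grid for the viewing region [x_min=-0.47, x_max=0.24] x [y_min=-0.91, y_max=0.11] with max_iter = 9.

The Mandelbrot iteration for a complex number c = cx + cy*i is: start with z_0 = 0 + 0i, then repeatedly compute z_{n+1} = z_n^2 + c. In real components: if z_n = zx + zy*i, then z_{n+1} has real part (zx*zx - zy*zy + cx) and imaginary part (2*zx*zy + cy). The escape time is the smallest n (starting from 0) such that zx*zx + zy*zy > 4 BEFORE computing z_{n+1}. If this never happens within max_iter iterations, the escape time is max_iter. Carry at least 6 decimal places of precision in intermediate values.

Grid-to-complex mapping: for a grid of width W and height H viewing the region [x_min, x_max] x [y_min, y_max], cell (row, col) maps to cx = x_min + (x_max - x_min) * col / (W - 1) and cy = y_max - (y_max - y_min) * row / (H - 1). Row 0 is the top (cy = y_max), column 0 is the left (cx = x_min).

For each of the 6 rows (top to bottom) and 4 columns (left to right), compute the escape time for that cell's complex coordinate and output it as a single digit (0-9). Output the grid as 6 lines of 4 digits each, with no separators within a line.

Answer: 9999
9999
9999
9999
8996
4874

Derivation:
(row=0, col=0): c = -0.4700 + 0.1100i → escape time 9
(row=0, col=1): c = -0.2333 + 0.1100i → escape time 9
(row=0, col=2): c = 0.0033 + 0.1100i → escape time 9
(row=0, col=3): c = 0.2400 + 0.1100i → escape time 9
(row=1, col=0): c = -0.4700 + -0.0940i → escape time 9
(row=1, col=1): c = -0.2333 + -0.0940i → escape time 9
(row=1, col=2): c = 0.0033 + -0.0940i → escape time 9
(row=1, col=3): c = 0.2400 + -0.0940i → escape time 9
(row=2, col=0): c = -0.4700 + -0.2980i → escape time 9
(row=2, col=1): c = -0.2333 + -0.2980i → escape time 9
(row=2, col=2): c = 0.0033 + -0.2980i → escape time 9
(row=2, col=3): c = 0.2400 + -0.2980i → escape time 9
(row=3, col=0): c = -0.4700 + -0.5020i → escape time 9
(row=3, col=1): c = -0.2333 + -0.5020i → escape time 9
(row=3, col=2): c = 0.0033 + -0.5020i → escape time 9
(row=3, col=3): c = 0.2400 + -0.5020i → escape time 9
(row=4, col=0): c = -0.4700 + -0.7060i → escape time 8
(row=4, col=1): c = -0.2333 + -0.7060i → escape time 9
(row=4, col=2): c = 0.0033 + -0.7060i → escape time 9
(row=4, col=3): c = 0.2400 + -0.7060i → escape time 6
(row=5, col=0): c = -0.4700 + -0.9100i → escape time 4
(row=5, col=1): c = -0.2333 + -0.9100i → escape time 8
(row=5, col=2): c = 0.0033 + -0.9100i → escape time 7
(row=5, col=3): c = 0.2400 + -0.9100i → escape time 4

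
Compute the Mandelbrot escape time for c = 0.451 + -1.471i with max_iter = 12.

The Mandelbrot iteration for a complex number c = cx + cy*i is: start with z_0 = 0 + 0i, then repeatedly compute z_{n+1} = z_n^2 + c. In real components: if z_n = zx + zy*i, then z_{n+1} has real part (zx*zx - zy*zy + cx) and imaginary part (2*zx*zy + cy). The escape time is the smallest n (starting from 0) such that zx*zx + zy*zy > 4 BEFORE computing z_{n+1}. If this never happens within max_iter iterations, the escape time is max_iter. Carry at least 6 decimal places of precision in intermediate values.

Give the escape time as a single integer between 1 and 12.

z_0 = 0 + 0i, c = 0.4510 + -1.4710i
Iter 1: z = 0.4510 + -1.4710i, |z|^2 = 2.3672
Iter 2: z = -1.5094 + -2.7978i, |z|^2 = 10.1063
Escaped at iteration 2

Answer: 2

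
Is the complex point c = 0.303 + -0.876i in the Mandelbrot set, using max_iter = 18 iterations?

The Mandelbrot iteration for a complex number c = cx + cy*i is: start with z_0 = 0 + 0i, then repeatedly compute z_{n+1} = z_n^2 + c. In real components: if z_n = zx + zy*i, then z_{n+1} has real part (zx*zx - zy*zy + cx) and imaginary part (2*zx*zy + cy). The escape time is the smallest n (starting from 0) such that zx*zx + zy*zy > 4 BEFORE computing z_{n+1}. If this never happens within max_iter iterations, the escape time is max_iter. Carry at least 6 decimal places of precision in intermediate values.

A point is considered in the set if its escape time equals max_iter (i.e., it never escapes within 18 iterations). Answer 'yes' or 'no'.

z_0 = 0 + 0i, c = 0.3030 + -0.8760i
Iter 1: z = 0.3030 + -0.8760i, |z|^2 = 0.8592
Iter 2: z = -0.3726 + -1.4069i, |z|^2 = 2.1180
Iter 3: z = -1.5374 + 0.1723i, |z|^2 = 2.3934
Iter 4: z = 2.6370 + -1.4058i, |z|^2 = 8.9302
Escaped at iteration 4

Answer: no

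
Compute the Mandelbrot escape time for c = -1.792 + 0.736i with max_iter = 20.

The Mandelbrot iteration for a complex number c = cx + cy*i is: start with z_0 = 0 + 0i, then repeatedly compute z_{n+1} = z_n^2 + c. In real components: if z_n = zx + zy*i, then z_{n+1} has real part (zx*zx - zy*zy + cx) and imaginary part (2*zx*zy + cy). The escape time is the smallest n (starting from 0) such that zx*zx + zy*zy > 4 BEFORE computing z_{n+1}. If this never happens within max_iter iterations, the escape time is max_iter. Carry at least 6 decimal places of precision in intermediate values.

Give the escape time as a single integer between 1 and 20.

z_0 = 0 + 0i, c = -1.7920 + 0.7360i
Iter 1: z = -1.7920 + 0.7360i, |z|^2 = 3.7530
Iter 2: z = 0.8776 + -1.9018i, |z|^2 = 4.3871
Escaped at iteration 2

Answer: 2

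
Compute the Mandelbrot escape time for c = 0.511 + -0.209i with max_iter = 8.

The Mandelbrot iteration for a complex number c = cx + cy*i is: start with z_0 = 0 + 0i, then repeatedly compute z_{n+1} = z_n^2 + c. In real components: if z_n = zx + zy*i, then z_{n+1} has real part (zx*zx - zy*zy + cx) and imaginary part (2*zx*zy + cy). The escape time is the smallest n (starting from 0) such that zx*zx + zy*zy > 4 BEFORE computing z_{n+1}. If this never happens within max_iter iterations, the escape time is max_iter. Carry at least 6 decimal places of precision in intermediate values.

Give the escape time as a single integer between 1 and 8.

z_0 = 0 + 0i, c = 0.5110 + -0.2090i
Iter 1: z = 0.5110 + -0.2090i, |z|^2 = 0.3048
Iter 2: z = 0.7284 + -0.4226i, |z|^2 = 0.7092
Iter 3: z = 0.8630 + -0.8247i, |z|^2 = 1.4249
Iter 4: z = 0.5757 + -1.6324i, |z|^2 = 2.9964
Iter 5: z = -1.8224 + -2.0887i, |z|^2 = 7.6840
Escaped at iteration 5

Answer: 5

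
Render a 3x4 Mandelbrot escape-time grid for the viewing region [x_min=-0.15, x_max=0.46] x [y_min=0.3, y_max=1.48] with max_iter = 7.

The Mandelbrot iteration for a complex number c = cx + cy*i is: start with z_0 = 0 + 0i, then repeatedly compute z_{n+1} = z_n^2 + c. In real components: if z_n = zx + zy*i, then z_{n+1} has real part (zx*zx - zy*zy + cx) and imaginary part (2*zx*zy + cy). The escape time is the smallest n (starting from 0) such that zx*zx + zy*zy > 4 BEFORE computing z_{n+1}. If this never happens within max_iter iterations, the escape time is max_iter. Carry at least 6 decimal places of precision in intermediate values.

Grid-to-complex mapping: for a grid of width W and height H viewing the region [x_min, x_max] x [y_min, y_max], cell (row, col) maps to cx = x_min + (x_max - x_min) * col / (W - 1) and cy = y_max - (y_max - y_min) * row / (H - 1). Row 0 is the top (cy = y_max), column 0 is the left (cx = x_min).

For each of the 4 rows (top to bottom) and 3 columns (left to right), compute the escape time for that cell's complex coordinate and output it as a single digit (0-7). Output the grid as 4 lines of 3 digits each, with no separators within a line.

(row=0, col=0): c = -0.1500 + 1.4800i → escape time 2
(row=0, col=1): c = 0.1550 + 1.4800i → escape time 2
(row=0, col=2): c = 0.4600 + 1.4800i → escape time 2
(row=1, col=0): c = -0.1500 + 1.0867i → escape time 7
(row=1, col=1): c = 0.1550 + 1.0867i → escape time 4
(row=1, col=2): c = 0.4600 + 1.0867i → escape time 2
(row=2, col=0): c = -0.1500 + 0.6933i → escape time 7
(row=2, col=1): c = 0.1550 + 0.6933i → escape time 7
(row=2, col=2): c = 0.4600 + 0.6933i → escape time 4
(row=3, col=0): c = -0.1500 + 0.3000i → escape time 7
(row=3, col=1): c = 0.1550 + 0.3000i → escape time 7
(row=3, col=2): c = 0.4600 + 0.3000i → escape time 7

Answer: 222
742
774
777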